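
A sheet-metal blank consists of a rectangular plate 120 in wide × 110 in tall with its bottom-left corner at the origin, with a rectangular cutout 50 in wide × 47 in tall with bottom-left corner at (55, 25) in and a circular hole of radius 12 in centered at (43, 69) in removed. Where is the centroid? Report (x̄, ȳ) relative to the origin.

plate: A = 120 × 110 = 13200.00, centroid at (60.00, 55.00).
hole 1: A = −(50 × 47) = -2350.00, centroid at (80.00, 48.50).
hole 2: A = −π·12² = -452.39, centroid at (43.00, 69.00).
ΣA = 10397.61 in²
ΣAx̄ = (13200.00)(60.00) + (-2350.00)(80.00) + (-452.39)(43.00) = 584547.26 in³
ΣAȳ = (13200.00)(55.00) + (-2350.00)(48.50) + (-452.39)(69.00) = 580810.14 in³
x̄ = 584547.26 / 10397.61 = 56.22 in
ȳ = 580810.14 / 10397.61 = 55.86 in

x̄ = 56.22 in, ȳ = 55.86 in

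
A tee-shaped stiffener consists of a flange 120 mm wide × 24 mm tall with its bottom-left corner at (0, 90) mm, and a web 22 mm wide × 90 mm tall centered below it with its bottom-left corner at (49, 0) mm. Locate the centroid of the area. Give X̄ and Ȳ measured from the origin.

Part | A | x̄ᵢ | ȳᵢ | A·x̄ᵢ | A·ȳᵢ
web | 1980.00 | 60.00 | 45.00 | 118800.00 | 89100.00
flange | 2880.00 | 60.00 | 102.00 | 172800.00 | 293760.00
Σ | 4860.00 |  |  | 291600.00 | 382860.00
X̄ = 291600.00 / 4860.00 = 60.00 mm
Ȳ = 382860.00 / 4860.00 = 78.78 mm

X̄ = 60.00 mm, Ȳ = 78.78 mm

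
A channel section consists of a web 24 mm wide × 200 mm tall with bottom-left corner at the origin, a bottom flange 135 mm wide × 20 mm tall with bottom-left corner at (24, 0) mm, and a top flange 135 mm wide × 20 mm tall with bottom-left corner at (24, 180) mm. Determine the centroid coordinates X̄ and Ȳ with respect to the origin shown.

X̄ = 54.09 mm, Ȳ = 100.00 mm

web: A = 24 × 200 = 4800.00, centroid at (12.00, 100.00).
bottom flange: A = 135 × 20 = 2700.00, centroid at (91.50, 10.00).
top flange: A = 135 × 20 = 2700.00, centroid at (91.50, 190.00).
ΣA = 10200.00 mm², ΣAX̄ = 551700.00 mm³, ΣAȲ = 1020000.00 mm³.
X̄ = 551700.00/10200.00 = 54.09 mm; Ȳ = 1020000.00/10200.00 = 100.00 mm.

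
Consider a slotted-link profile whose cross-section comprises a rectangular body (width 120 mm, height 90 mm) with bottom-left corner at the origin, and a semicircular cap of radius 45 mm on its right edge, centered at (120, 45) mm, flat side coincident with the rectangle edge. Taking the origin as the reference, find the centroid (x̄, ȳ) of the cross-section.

rectangular body: A = 120 × 90 = 10800.00, centroid at (60.00, 45.00).
semicircular end: A = ½π·45² = 3180.86, centroid at (139.10, 45.00).
ΣA = 13980.86 mm², ΣAx̄ = 1090453.51 mm³, ΣAȳ = 629138.82 mm³.
x̄ = 1090453.51/13980.86 = 78.00 mm; ȳ = 629138.82/13980.86 = 45.00 mm.

x̄ = 78.00 mm, ȳ = 45.00 mm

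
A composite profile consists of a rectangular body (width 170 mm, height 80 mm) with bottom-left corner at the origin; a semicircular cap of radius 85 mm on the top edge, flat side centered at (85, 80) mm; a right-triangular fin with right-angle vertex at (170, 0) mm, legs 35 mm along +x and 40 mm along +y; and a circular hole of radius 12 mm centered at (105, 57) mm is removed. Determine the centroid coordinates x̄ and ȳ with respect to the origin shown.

x̄ = 87.33 mm, ȳ = 73.22 mm

rectangular body: A = 170 × 80 = 13600.00, centroid at (85.00, 40.00).
semicircular top: A = ½π·85² = 11349.00, centroid at (85.00, 116.08).
triangular fin: A = ½·35·40 = 700.00, centroid at (181.67, 13.33).
hole: A = −π·12² = -452.39, centroid at (105.00, 57.00).
ΣA = 25196.61 mm²
ΣAx̄ = (13600.00)(85.00) + (11349.00)(85.00) + (700.00)(181.67) + (-452.39)(105.00) = 2200331.08 mm³
ΣAȳ = (13600.00)(40.00) + (11349.00)(116.08) + (700.00)(13.33) + (-452.39)(57.00) = 1844884.08 mm³
x̄ = 2200331.08 / 25196.61 = 87.33 mm
ȳ = 1844884.08 / 25196.61 = 73.22 mm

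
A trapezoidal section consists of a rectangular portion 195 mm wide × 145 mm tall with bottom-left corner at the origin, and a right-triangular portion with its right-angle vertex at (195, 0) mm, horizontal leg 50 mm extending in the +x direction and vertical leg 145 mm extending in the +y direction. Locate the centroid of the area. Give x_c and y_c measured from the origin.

x_c = 110.47 mm, y_c = 69.75 mm

rectangular portion: A = 195 × 145 = 28275.00, centroid at (97.50, 72.50).
triangular portion: A = ½·50·145 = 3625.00, centroid at (211.67, 48.33).
ΣA = 31900.00 mm², ΣAx_c = 3524104.17 mm³, ΣAy_c = 2225145.83 mm³.
x_c = 3524104.17/31900.00 = 110.47 mm; y_c = 2225145.83/31900.00 = 69.75 mm.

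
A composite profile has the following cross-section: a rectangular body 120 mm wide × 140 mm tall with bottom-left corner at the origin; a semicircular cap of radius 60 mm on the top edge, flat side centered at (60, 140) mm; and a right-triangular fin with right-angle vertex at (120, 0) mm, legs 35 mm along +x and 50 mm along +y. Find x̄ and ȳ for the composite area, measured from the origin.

x̄ = 62.69 mm, ȳ = 91.14 mm

rectangular body: A = 120 × 140 = 16800.00, centroid at (60.00, 70.00).
semicircular top: A = ½π·60² = 5654.87, centroid at (60.00, 165.46).
triangular fin: A = ½·35·50 = 875.00, centroid at (131.67, 16.67).
ΣA = 23329.87 mm², ΣAx̄ = 1462500.34 mm³, ΣAȳ = 2126264.68 mm³.
x̄ = 1462500.34/23329.87 = 62.69 mm; ȳ = 2126264.68/23329.87 = 91.14 mm.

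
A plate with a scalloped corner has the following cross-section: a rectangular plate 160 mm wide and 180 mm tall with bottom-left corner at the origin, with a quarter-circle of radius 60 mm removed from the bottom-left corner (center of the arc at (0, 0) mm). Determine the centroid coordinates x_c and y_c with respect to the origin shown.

Part | A | x̄ᵢ | ȳᵢ | A·x̄ᵢ | A·ȳᵢ
plate | 28800.00 | 80.00 | 90.00 | 2304000.00 | 2592000.00
removed quarter-circle | -2827.43 | 25.46 | 25.46 | -72000.00 | -72000.00
Σ | 25972.57 |  |  | 2232000.00 | 2520000.00
x_c = 2232000.00 / 25972.57 = 85.94 mm
y_c = 2520000.00 / 25972.57 = 97.03 mm

x_c = 85.94 mm, y_c = 97.03 mm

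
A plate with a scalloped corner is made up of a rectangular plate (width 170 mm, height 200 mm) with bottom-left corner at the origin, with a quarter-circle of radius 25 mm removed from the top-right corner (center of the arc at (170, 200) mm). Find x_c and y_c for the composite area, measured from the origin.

plate: A = 170 × 200 = 34000.00, centroid at (85.00, 100.00).
removed quarter-circle: A = −¼π·25² = -490.87, centroid at (159.39, 189.39).
ΣA = 33509.13 mm², ΣAx_c = 2811759.78 mm³, ΣAy_c = 3307033.56 mm³.
x_c = 2811759.78/33509.13 = 83.91 mm; y_c = 3307033.56/33509.13 = 98.69 mm.

x_c = 83.91 mm, y_c = 98.69 mm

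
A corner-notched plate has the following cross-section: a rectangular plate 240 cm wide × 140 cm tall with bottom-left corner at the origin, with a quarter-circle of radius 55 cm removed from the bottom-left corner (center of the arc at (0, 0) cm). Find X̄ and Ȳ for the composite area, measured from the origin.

plate: A = 240 × 140 = 33600.00, centroid at (120.00, 70.00).
removed quarter-circle: A = −¼π·55² = -2375.83, centroid at (23.34, 23.34).
ΣA = 31224.17 cm², ΣAX̄ = 3976541.67 cm³, ΣAȲ = 2296541.67 cm³.
X̄ = 3976541.67/31224.17 = 127.35 cm; Ȳ = 2296541.67/31224.17 = 73.55 cm.

X̄ = 127.35 cm, Ȳ = 73.55 cm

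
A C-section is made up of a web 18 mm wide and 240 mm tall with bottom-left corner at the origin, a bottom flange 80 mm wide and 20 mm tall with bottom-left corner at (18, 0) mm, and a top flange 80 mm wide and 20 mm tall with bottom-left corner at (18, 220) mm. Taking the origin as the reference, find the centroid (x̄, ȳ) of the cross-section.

web: A = 18 × 240 = 4320.00, centroid at (9.00, 120.00).
bottom flange: A = 80 × 20 = 1600.00, centroid at (58.00, 10.00).
top flange: A = 80 × 20 = 1600.00, centroid at (58.00, 230.00).
ΣA = 7520.00 mm²
ΣAx̄ = (4320.00)(9.00) + (1600.00)(58.00) + (1600.00)(58.00) = 224480.00 mm³
ΣAȳ = (4320.00)(120.00) + (1600.00)(10.00) + (1600.00)(230.00) = 902400.00 mm³
x̄ = 224480.00 / 7520.00 = 29.85 mm
ȳ = 902400.00 / 7520.00 = 120.00 mm

x̄ = 29.85 mm, ȳ = 120.00 mm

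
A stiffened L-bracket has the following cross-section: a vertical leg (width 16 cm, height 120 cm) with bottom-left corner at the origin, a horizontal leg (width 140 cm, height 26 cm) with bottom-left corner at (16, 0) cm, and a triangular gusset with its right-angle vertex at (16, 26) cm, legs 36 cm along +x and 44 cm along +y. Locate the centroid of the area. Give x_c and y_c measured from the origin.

Part | A | x̄ᵢ | ȳᵢ | A·x̄ᵢ | A·ȳᵢ
vertical leg | 1920.00 | 8.00 | 60.00 | 15360.00 | 115200.00
horizontal leg | 3640.00 | 86.00 | 13.00 | 313040.00 | 47320.00
gusset | 792.00 | 28.00 | 40.67 | 22176.00 | 32208.00
Σ | 6352.00 |  |  | 350576.00 | 194728.00
x_c = 350576.00 / 6352.00 = 55.19 cm
y_c = 194728.00 / 6352.00 = 30.66 cm

x_c = 55.19 cm, y_c = 30.66 cm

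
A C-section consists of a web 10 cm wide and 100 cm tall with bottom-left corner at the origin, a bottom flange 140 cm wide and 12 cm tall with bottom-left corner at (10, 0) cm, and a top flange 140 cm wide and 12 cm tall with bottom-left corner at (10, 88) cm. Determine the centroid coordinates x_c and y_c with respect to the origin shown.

web: A = 10 × 100 = 1000.00, centroid at (5.00, 50.00).
bottom flange: A = 140 × 12 = 1680.00, centroid at (80.00, 6.00).
top flange: A = 140 × 12 = 1680.00, centroid at (80.00, 94.00).
ΣA = 4360.00 cm², ΣAx_c = 273800.00 cm³, ΣAy_c = 218000.00 cm³.
x_c = 273800.00/4360.00 = 62.80 cm; y_c = 218000.00/4360.00 = 50.00 cm.

x_c = 62.80 cm, y_c = 50.00 cm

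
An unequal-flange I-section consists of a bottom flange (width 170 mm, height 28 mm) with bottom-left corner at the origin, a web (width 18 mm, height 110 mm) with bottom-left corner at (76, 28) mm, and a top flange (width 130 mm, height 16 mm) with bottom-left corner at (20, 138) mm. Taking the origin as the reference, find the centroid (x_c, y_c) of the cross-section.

x_c = 85.00 mm, y_c = 60.62 mm

Part | A | x̄ᵢ | ȳᵢ | A·x̄ᵢ | A·ȳᵢ
bottom flange | 4760.00 | 85.00 | 14.00 | 404600.00 | 66640.00
web | 1980.00 | 85.00 | 83.00 | 168300.00 | 164340.00
top flange | 2080.00 | 85.00 | 146.00 | 176800.00 | 303680.00
Σ | 8820.00 |  |  | 749700.00 | 534660.00
x_c = 749700.00 / 8820.00 = 85.00 mm
y_c = 534660.00 / 8820.00 = 60.62 mm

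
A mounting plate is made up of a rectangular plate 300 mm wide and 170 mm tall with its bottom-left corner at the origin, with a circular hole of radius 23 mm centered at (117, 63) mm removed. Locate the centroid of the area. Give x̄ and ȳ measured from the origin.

plate: A = 300 × 170 = 51000.00, centroid at (150.00, 85.00).
hole: A = −π·23² = -1661.90, centroid at (117.00, 63.00).
ΣA = 49338.10 mm²
ΣAx̄ = (51000.00)(150.00) + (-1661.90)(117.00) = 7455557.41 mm³
ΣAȳ = (51000.00)(85.00) + (-1661.90)(63.00) = 4230300.14 mm³
x̄ = 7455557.41 / 49338.10 = 151.11 mm
ȳ = 4230300.14 / 49338.10 = 85.74 mm

x̄ = 151.11 mm, ȳ = 85.74 mm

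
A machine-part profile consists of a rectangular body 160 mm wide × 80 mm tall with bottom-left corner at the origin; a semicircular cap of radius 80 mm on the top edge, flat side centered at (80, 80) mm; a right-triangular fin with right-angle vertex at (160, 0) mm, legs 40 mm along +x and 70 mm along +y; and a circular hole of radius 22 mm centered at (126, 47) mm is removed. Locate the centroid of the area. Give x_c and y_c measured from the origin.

rectangular body: A = 160 × 80 = 12800.00, centroid at (80.00, 40.00).
semicircular top: A = ½π·80² = 10053.10, centroid at (80.00, 113.95).
triangular fin: A = ½·40·70 = 1400.00, centroid at (173.33, 23.33).
hole: A = −π·22² = -1520.53, centroid at (126.00, 47.00).
ΣA = 22732.57 mm², ΣAx_c = 1879327.50 mm³, ΣAy_c = 1618782.77 mm³.
x_c = 1879327.50/22732.57 = 82.67 mm; y_c = 1618782.77/22732.57 = 71.21 mm.

x_c = 82.67 mm, y_c = 71.21 mm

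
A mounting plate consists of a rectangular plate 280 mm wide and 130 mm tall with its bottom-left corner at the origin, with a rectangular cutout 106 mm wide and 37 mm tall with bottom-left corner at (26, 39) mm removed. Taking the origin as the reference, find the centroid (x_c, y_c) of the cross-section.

plate: A = 280 × 130 = 36400.00, centroid at (140.00, 65.00).
hole: A = −(106 × 37) = -3922.00, centroid at (79.00, 57.50).
ΣA = 32478.00 mm²
ΣAx_c = (36400.00)(140.00) + (-3922.00)(79.00) = 4786162.00 mm³
ΣAy_c = (36400.00)(65.00) + (-3922.00)(57.50) = 2140485.00 mm³
x_c = 4786162.00 / 32478.00 = 147.37 mm
y_c = 2140485.00 / 32478.00 = 65.91 mm

x_c = 147.37 mm, y_c = 65.91 mm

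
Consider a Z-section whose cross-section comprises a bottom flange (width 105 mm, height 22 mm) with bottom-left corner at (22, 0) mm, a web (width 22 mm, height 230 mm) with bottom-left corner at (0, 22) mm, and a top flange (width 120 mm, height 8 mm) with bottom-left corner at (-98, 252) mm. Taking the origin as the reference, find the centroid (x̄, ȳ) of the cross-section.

bottom flange: A = 105 × 22 = 2310.00, centroid at (74.50, 11.00).
web: A = 22 × 230 = 5060.00, centroid at (11.00, 137.00).
top flange: A = 120 × 8 = 960.00, centroid at (-38.00, 256.00).
ΣA = 8330.00 mm²
ΣAx̄ = (2310.00)(74.50) + (5060.00)(11.00) + (960.00)(-38.00) = 191275.00 mm³
ΣAȳ = (2310.00)(11.00) + (5060.00)(137.00) + (960.00)(256.00) = 964390.00 mm³
x̄ = 191275.00 / 8330.00 = 22.96 mm
ȳ = 964390.00 / 8330.00 = 115.77 mm

x̄ = 22.96 mm, ȳ = 115.77 mm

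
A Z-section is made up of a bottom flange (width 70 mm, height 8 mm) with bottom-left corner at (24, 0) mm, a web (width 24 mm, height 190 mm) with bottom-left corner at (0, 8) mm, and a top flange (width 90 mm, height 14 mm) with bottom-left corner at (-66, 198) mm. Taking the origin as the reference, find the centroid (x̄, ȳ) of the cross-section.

Part | A | x̄ᵢ | ȳᵢ | A·x̄ᵢ | A·ȳᵢ
bottom flange | 560.00 | 59.00 | 4.00 | 33040.00 | 2240.00
web | 4560.00 | 12.00 | 103.00 | 54720.00 | 469680.00
top flange | 1260.00 | -21.00 | 205.00 | -26460.00 | 258300.00
Σ | 6380.00 |  |  | 61300.00 | 730220.00
x̄ = 61300.00 / 6380.00 = 9.61 mm
ȳ = 730220.00 / 6380.00 = 114.45 mm

x̄ = 9.61 mm, ȳ = 114.45 mm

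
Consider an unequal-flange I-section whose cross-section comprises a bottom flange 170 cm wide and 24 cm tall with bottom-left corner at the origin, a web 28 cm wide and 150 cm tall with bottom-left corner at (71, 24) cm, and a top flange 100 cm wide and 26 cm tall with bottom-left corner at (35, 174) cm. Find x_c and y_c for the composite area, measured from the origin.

Part | A | x̄ᵢ | ȳᵢ | A·x̄ᵢ | A·ȳᵢ
bottom flange | 4080.00 | 85.00 | 12.00 | 346800.00 | 48960.00
web | 4200.00 | 85.00 | 99.00 | 357000.00 | 415800.00
top flange | 2600.00 | 85.00 | 187.00 | 221000.00 | 486200.00
Σ | 10880.00 |  |  | 924800.00 | 950960.00
x_c = 924800.00 / 10880.00 = 85.00 cm
y_c = 950960.00 / 10880.00 = 87.40 cm

x_c = 85.00 cm, y_c = 87.40 cm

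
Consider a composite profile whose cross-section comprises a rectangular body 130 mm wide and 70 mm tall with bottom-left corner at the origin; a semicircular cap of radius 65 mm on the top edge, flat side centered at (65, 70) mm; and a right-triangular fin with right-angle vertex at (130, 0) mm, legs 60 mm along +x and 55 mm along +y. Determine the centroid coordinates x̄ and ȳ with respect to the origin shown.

rectangular body: A = 130 × 70 = 9100.00, centroid at (65.00, 35.00).
semicircular top: A = ½π·65² = 6636.61, centroid at (65.00, 97.59).
triangular fin: A = ½·60·55 = 1650.00, centroid at (150.00, 18.33).
ΣA = 17386.61 mm², ΣAx̄ = 1270379.94 mm³, ΣAȳ = 996396.35 mm³.
x̄ = 1270379.94/17386.61 = 73.07 mm; ȳ = 996396.35/17386.61 = 57.31 mm.

x̄ = 73.07 mm, ȳ = 57.31 mm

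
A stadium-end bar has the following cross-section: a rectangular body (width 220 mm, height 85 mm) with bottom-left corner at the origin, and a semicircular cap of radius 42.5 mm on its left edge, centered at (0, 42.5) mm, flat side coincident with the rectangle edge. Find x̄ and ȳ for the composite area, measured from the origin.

x̄ = 93.13 mm, ȳ = 42.50 mm

rectangular body: A = 220 × 85 = 18700.00, centroid at (110.00, 42.50).
semicircular end: A = ½π·42.5² = 2837.25, centroid at (-18.04, 42.50).
ΣA = 21537.25 mm², ΣAx̄ = 2005822.92 mm³, ΣAȳ = 915333.16 mm³.
x̄ = 2005822.92/21537.25 = 93.13 mm; ȳ = 915333.16/21537.25 = 42.50 mm.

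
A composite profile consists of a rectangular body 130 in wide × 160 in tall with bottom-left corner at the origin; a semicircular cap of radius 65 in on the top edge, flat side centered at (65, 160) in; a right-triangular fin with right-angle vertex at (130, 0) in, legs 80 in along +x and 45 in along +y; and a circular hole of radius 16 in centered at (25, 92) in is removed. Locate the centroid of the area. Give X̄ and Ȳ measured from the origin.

X̄ = 71.93 in, Ȳ = 100.66 in

rectangular body: A = 130 × 160 = 20800.00, centroid at (65.00, 80.00).
semicircular top: A = ½π·65² = 6636.61, centroid at (65.00, 187.59).
triangular fin: A = ½·80·45 = 1800.00, centroid at (156.67, 15.00).
hole: A = −π·16² = -804.25, centroid at (25.00, 92.00).
ΣA = 28432.37 in²
ΣAX̄ = (20800.00)(65.00) + (6636.61)(65.00) + (1800.00)(156.67) + (-804.25)(25.00) = 2045273.75 in³
ΣAȲ = (20800.00)(80.00) + (6636.61)(187.59) + (1800.00)(15.00) + (-804.25)(92.00) = 2861950.86 in³
X̄ = 2045273.75 / 28432.37 = 71.93 in
Ȳ = 2861950.86 / 28432.37 = 100.66 in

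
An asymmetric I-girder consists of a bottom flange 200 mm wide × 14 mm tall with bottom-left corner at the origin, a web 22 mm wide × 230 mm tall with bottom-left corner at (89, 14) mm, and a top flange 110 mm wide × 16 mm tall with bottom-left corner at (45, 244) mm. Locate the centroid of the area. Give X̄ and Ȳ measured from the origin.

X̄ = 100.00 mm, Ȳ = 115.99 mm

Part | A | x̄ᵢ | ȳᵢ | A·x̄ᵢ | A·ȳᵢ
bottom flange | 2800.00 | 100.00 | 7.00 | 280000.00 | 19600.00
web | 5060.00 | 100.00 | 129.00 | 506000.00 | 652740.00
top flange | 1760.00 | 100.00 | 252.00 | 176000.00 | 443520.00
Σ | 9620.00 |  |  | 962000.00 | 1115860.00
X̄ = 962000.00 / 9620.00 = 100.00 mm
Ȳ = 1115860.00 / 9620.00 = 115.99 mm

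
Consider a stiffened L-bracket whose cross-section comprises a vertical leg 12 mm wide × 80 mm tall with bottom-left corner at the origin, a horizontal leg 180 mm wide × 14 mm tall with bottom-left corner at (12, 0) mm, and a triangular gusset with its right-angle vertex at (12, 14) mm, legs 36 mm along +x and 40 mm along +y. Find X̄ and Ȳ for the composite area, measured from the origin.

Part | A | x̄ᵢ | ȳᵢ | A·x̄ᵢ | A·ȳᵢ
vertical leg | 960.00 | 6.00 | 40.00 | 5760.00 | 38400.00
horizontal leg | 2520.00 | 102.00 | 7.00 | 257040.00 | 17640.00
gusset | 720.00 | 24.00 | 27.33 | 17280.00 | 19680.00
Σ | 4200.00 |  |  | 280080.00 | 75720.00
X̄ = 280080.00 / 4200.00 = 66.69 mm
Ȳ = 75720.00 / 4200.00 = 18.03 mm

X̄ = 66.69 mm, Ȳ = 18.03 mm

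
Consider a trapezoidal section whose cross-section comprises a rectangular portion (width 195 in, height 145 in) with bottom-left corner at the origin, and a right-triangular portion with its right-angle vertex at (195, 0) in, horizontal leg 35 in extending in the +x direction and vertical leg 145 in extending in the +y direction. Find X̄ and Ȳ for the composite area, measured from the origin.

Part | A | x̄ᵢ | ȳᵢ | A·x̄ᵢ | A·ȳᵢ
rectangular portion | 28275.00 | 97.50 | 72.50 | 2756812.50 | 2049937.50
triangular portion | 2537.50 | 206.67 | 48.33 | 524416.67 | 122645.83
Σ | 30812.50 |  |  | 3281229.17 | 2172583.33
X̄ = 3281229.17 / 30812.50 = 106.49 in
Ȳ = 2172583.33 / 30812.50 = 70.51 in

X̄ = 106.49 in, Ȳ = 70.51 in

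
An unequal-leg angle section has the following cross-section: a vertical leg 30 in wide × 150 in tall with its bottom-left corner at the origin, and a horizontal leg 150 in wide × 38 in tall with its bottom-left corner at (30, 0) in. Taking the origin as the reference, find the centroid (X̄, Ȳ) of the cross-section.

X̄ = 65.29 in, Ȳ = 43.71 in

vertical leg: A = 30 × 150 = 4500.00, centroid at (15.00, 75.00).
horizontal leg: A = 150 × 38 = 5700.00, centroid at (105.00, 19.00).
ΣA = 10200.00 in², ΣAX̄ = 666000.00 in³, ΣAȲ = 445800.00 in³.
X̄ = 666000.00/10200.00 = 65.29 in; Ȳ = 445800.00/10200.00 = 43.71 in.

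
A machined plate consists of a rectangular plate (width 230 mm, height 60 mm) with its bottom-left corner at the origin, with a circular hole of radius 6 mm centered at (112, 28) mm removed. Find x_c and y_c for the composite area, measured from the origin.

Part | A | x̄ᵢ | ȳᵢ | A·x̄ᵢ | A·ȳᵢ
plate | 13800.00 | 115.00 | 30.00 | 1587000.00 | 414000.00
hole | -113.10 | 112.00 | 28.00 | -12666.90 | -3166.73
Σ | 13686.90 |  |  | 1574333.10 | 410833.27
x_c = 1574333.10 / 13686.90 = 115.02 mm
y_c = 410833.27 / 13686.90 = 30.02 mm

x_c = 115.02 mm, y_c = 30.02 mm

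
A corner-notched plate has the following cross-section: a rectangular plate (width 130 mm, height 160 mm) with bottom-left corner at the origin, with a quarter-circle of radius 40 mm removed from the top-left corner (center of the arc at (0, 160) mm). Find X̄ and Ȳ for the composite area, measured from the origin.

plate: A = 130 × 160 = 20800.00, centroid at (65.00, 80.00).
removed quarter-circle: A = −¼π·40² = -1256.64, centroid at (16.98, 143.02).
ΣA = 19543.36 mm², ΣAX̄ = 1330666.67 mm³, ΣAȲ = 1484271.40 mm³.
X̄ = 1330666.67/19543.36 = 68.09 mm; Ȳ = 1484271.40/19543.36 = 75.95 mm.

X̄ = 68.09 mm, Ȳ = 75.95 mm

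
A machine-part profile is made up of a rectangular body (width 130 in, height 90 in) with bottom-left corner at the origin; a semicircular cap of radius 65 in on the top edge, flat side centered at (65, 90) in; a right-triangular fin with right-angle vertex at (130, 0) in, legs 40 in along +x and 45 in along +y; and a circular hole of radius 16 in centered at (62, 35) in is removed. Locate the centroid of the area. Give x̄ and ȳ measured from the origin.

x̄ = 68.96 in, ȳ = 70.11 in

rectangular body: A = 130 × 90 = 11700.00, centroid at (65.00, 45.00).
semicircular top: A = ½π·65² = 6636.61, centroid at (65.00, 117.59).
triangular fin: A = ½·40·45 = 900.00, centroid at (143.33, 15.00).
hole: A = −π·16² = -804.25, centroid at (62.00, 35.00).
ΣA = 18432.37 in²
ΣAx̄ = (11700.00)(65.00) + (6636.61)(65.00) + (900.00)(143.33) + (-804.25)(62.00) = 1271016.58 in³
ΣAȳ = (11700.00)(45.00) + (6636.61)(117.59) + (900.00)(15.00) + (-804.25)(35.00) = 1292229.97 in³
x̄ = 1271016.58 / 18432.37 = 68.96 in
ȳ = 1292229.97 / 18432.37 = 70.11 in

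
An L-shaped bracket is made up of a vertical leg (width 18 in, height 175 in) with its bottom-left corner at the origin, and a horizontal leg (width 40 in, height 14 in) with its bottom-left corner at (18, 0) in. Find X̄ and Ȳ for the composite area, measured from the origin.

vertical leg: A = 18 × 175 = 3150.00, centroid at (9.00, 87.50).
horizontal leg: A = 40 × 14 = 560.00, centroid at (38.00, 7.00).
ΣA = 3710.00 in², ΣAX̄ = 49630.00 in³, ΣAȲ = 279545.00 in³.
X̄ = 49630.00/3710.00 = 13.38 in; Ȳ = 279545.00/3710.00 = 75.35 in.

X̄ = 13.38 in, Ȳ = 75.35 in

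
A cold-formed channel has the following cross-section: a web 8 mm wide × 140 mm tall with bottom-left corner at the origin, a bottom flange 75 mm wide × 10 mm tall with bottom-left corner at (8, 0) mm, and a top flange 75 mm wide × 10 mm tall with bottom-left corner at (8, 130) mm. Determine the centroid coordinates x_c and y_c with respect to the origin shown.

web: A = 8 × 140 = 1120.00, centroid at (4.00, 70.00).
bottom flange: A = 75 × 10 = 750.00, centroid at (45.50, 5.00).
top flange: A = 75 × 10 = 750.00, centroid at (45.50, 135.00).
ΣA = 2620.00 mm²
ΣAx_c = (1120.00)(4.00) + (750.00)(45.50) + (750.00)(45.50) = 72730.00 mm³
ΣAy_c = (1120.00)(70.00) + (750.00)(5.00) + (750.00)(135.00) = 183400.00 mm³
x_c = 72730.00 / 2620.00 = 27.76 mm
y_c = 183400.00 / 2620.00 = 70.00 mm

x_c = 27.76 mm, y_c = 70.00 mm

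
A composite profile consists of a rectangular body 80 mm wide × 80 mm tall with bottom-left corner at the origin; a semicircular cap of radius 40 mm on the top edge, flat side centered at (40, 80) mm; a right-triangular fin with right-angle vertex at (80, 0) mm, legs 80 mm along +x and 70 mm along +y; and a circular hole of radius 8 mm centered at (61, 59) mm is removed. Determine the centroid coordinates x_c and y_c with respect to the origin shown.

rectangular body: A = 80 × 80 = 6400.00, centroid at (40.00, 40.00).
semicircular top: A = ½π·40² = 2513.27, centroid at (40.00, 96.98).
triangular fin: A = ½·80·70 = 2800.00, centroid at (106.67, 23.33).
hole: A = −π·8² = -201.06, centroid at (61.00, 59.00).
ΣA = 11512.21 mm²
ΣAx_c = (6400.00)(40.00) + (2513.27)(40.00) + (2800.00)(106.67) + (-201.06)(61.00) = 642932.85 mm³
ΣAy_c = (6400.00)(40.00) + (2513.27)(96.98) + (2800.00)(23.33) + (-201.06)(59.00) = 553199.28 mm³
x_c = 642932.85 / 11512.21 = 55.85 mm
y_c = 553199.28 / 11512.21 = 48.05 mm

x_c = 55.85 mm, y_c = 48.05 mm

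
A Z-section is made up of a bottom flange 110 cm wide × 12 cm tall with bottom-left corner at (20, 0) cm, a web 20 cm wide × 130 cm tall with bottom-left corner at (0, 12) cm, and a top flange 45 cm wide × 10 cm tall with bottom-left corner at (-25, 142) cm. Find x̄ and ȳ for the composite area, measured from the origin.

x̄ = 28.35 cm, ȳ = 62.76 cm

bottom flange: A = 110 × 12 = 1320.00, centroid at (75.00, 6.00).
web: A = 20 × 130 = 2600.00, centroid at (10.00, 77.00).
top flange: A = 45 × 10 = 450.00, centroid at (-2.50, 147.00).
ΣA = 4370.00 cm², ΣAx̄ = 123875.00 cm³, ΣAȳ = 274270.00 cm³.
x̄ = 123875.00/4370.00 = 28.35 cm; ȳ = 274270.00/4370.00 = 62.76 cm.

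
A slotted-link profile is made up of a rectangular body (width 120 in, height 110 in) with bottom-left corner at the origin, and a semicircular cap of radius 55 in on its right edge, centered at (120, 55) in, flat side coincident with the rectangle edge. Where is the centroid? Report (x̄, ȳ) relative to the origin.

rectangular body: A = 120 × 110 = 13200.00, centroid at (60.00, 55.00).
semicircular end: A = ½π·55² = 4751.66, centroid at (143.34, 55.00).
ΣA = 17951.66 in²
ΣAx̄ = (13200.00)(60.00) + (4751.66)(143.34) = 1473115.73 in³
ΣAȳ = (13200.00)(55.00) + (4751.66)(55.00) = 987341.24 in³
x̄ = 1473115.73 / 17951.66 = 82.06 in
ȳ = 987341.24 / 17951.66 = 55.00 in

x̄ = 82.06 in, ȳ = 55.00 in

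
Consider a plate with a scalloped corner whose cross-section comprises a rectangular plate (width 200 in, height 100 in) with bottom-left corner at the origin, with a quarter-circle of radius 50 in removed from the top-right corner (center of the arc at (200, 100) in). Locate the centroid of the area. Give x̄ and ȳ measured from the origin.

plate: A = 200 × 100 = 20000.00, centroid at (100.00, 50.00).
removed quarter-circle: A = −¼π·50² = -1963.50, centroid at (178.78, 78.78).
ΣA = 18036.50 in², ΣAx̄ = 1648967.58 in³, ΣAȳ = 845317.13 in³.
x̄ = 1648967.58/18036.50 = 91.42 in; ȳ = 845317.13/18036.50 = 46.87 in.

x̄ = 91.42 in, ȳ = 46.87 in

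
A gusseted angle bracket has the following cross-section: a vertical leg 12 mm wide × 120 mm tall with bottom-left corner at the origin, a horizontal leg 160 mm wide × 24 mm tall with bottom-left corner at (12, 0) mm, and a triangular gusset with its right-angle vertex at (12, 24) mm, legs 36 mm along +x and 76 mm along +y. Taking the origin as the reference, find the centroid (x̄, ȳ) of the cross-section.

x̄ = 59.38 mm, ȳ = 30.08 mm

vertical leg: A = 12 × 120 = 1440.00, centroid at (6.00, 60.00).
horizontal leg: A = 160 × 24 = 3840.00, centroid at (92.00, 12.00).
gusset: A = ½·36·76 = 1368.00, centroid at (24.00, 49.33).
ΣA = 6648.00 mm²
ΣAx̄ = (1440.00)(6.00) + (3840.00)(92.00) + (1368.00)(24.00) = 394752.00 mm³
ΣAȳ = (1440.00)(60.00) + (3840.00)(12.00) + (1368.00)(49.33) = 199968.00 mm³
x̄ = 394752.00 / 6648.00 = 59.38 mm
ȳ = 199968.00 / 6648.00 = 30.08 mm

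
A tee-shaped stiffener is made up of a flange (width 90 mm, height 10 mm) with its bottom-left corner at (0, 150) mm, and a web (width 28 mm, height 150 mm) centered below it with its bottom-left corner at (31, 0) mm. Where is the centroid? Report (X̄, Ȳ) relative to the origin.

Part | A | x̄ᵢ | ȳᵢ | A·x̄ᵢ | A·ȳᵢ
web | 4200.00 | 45.00 | 75.00 | 189000.00 | 315000.00
flange | 900.00 | 45.00 | 155.00 | 40500.00 | 139500.00
Σ | 5100.00 |  |  | 229500.00 | 454500.00
X̄ = 229500.00 / 5100.00 = 45.00 mm
Ȳ = 454500.00 / 5100.00 = 89.12 mm

X̄ = 45.00 mm, Ȳ = 89.12 mm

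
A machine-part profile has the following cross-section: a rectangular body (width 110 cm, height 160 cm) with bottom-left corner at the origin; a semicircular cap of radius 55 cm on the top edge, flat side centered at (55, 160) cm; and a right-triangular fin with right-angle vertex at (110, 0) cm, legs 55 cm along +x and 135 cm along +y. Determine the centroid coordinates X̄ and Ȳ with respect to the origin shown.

rectangular body: A = 110 × 160 = 17600.00, centroid at (55.00, 80.00).
semicircular top: A = ½π·55² = 4751.66, centroid at (55.00, 183.34).
triangular fin: A = ½·55·135 = 3712.50, centroid at (128.33, 45.00).
ΣA = 26064.16 cm²
ΣAX̄ = (17600.00)(55.00) + (4751.66)(55.00) + (3712.50)(128.33) = 1705778.74 cm³
ΣAȲ = (17600.00)(80.00) + (4751.66)(183.34) + (3712.50)(45.00) = 2446244.59 cm³
X̄ = 1705778.74 / 26064.16 = 65.45 cm
Ȳ = 2446244.59 / 26064.16 = 93.85 cm

X̄ = 65.45 cm, Ȳ = 93.85 cm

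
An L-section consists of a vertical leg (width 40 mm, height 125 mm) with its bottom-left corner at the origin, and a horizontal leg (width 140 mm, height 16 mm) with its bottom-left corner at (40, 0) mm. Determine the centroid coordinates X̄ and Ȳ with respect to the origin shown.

X̄ = 47.85 mm, Ȳ = 45.64 mm

vertical leg: A = 40 × 125 = 5000.00, centroid at (20.00, 62.50).
horizontal leg: A = 140 × 16 = 2240.00, centroid at (110.00, 8.00).
ΣA = 7240.00 mm², ΣAX̄ = 346400.00 mm³, ΣAȲ = 330420.00 mm³.
X̄ = 346400.00/7240.00 = 47.85 mm; Ȳ = 330420.00/7240.00 = 45.64 mm.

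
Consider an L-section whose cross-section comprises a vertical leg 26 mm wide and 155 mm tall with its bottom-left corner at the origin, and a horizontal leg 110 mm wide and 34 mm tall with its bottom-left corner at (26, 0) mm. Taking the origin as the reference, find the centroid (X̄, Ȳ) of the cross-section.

X̄ = 45.73 mm, Ȳ = 48.38 mm

vertical leg: A = 26 × 155 = 4030.00, centroid at (13.00, 77.50).
horizontal leg: A = 110 × 34 = 3740.00, centroid at (81.00, 17.00).
ΣA = 7770.00 mm², ΣAX̄ = 355330.00 mm³, ΣAȲ = 375905.00 mm³.
X̄ = 355330.00/7770.00 = 45.73 mm; Ȳ = 375905.00/7770.00 = 48.38 mm.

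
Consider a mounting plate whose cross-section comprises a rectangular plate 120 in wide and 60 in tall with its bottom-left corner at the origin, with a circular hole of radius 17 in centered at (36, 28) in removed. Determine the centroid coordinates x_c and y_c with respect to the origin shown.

Part | A | x̄ᵢ | ȳᵢ | A·x̄ᵢ | A·ȳᵢ
plate | 7200.00 | 60.00 | 30.00 | 432000.00 | 216000.00
hole | -907.92 | 36.00 | 28.00 | -32685.13 | -25421.77
Σ | 6292.08 |  |  | 399314.87 | 190578.23
x_c = 399314.87 / 6292.08 = 63.46 in
y_c = 190578.23 / 6292.08 = 30.29 in

x_c = 63.46 in, y_c = 30.29 in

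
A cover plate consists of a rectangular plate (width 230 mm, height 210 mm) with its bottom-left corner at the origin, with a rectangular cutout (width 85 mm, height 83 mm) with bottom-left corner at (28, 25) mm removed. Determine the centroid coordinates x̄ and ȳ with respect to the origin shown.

Part | A | x̄ᵢ | ȳᵢ | A·x̄ᵢ | A·ȳᵢ
plate | 48300.00 | 115.00 | 105.00 | 5554500.00 | 5071500.00
hole | -7055.00 | 70.50 | 66.50 | -497377.50 | -469157.50
Σ | 41245.00 |  |  | 5057122.50 | 4602342.50
x̄ = 5057122.50 / 41245.00 = 122.61 mm
ȳ = 4602342.50 / 41245.00 = 111.59 mm

x̄ = 122.61 mm, ȳ = 111.59 mm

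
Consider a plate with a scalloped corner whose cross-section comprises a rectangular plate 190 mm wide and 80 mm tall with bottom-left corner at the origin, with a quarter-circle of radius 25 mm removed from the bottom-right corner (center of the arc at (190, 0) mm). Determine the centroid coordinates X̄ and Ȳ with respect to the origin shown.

X̄ = 92.18 mm, Ȳ = 40.98 mm

plate: A = 190 × 80 = 15200.00, centroid at (95.00, 40.00).
removed quarter-circle: A = −¼π·25² = -490.87, centroid at (179.39, 10.61).
ΣA = 14709.13 mm²
ΣAX̄ = (15200.00)(95.00) + (-490.87)(179.39) = 1355942.30 mm³
ΣAȲ = (15200.00)(40.00) + (-490.87)(10.61) = 602791.67 mm³
X̄ = 1355942.30 / 14709.13 = 92.18 mm
Ȳ = 602791.67 / 14709.13 = 40.98 mm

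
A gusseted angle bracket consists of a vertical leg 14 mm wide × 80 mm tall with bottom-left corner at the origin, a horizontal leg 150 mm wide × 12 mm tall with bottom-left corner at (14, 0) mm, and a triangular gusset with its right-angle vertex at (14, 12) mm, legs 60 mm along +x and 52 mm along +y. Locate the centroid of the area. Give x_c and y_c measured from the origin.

x_c = 49.35 mm, y_c = 22.62 mm

vertical leg: A = 14 × 80 = 1120.00, centroid at (7.00, 40.00).
horizontal leg: A = 150 × 12 = 1800.00, centroid at (89.00, 6.00).
gusset: A = ½·60·52 = 1560.00, centroid at (34.00, 29.33).
ΣA = 4480.00 mm²
ΣAx_c = (1120.00)(7.00) + (1800.00)(89.00) + (1560.00)(34.00) = 221080.00 mm³
ΣAy_c = (1120.00)(40.00) + (1800.00)(6.00) + (1560.00)(29.33) = 101360.00 mm³
x_c = 221080.00 / 4480.00 = 49.35 mm
y_c = 101360.00 / 4480.00 = 22.62 mm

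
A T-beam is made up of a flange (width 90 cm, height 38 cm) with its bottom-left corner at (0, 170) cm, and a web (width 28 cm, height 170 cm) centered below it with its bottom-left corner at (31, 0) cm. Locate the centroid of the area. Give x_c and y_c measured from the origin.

web: A = 28 × 170 = 4760.00, centroid at (45.00, 85.00).
flange: A = 90 × 38 = 3420.00, centroid at (45.00, 189.00).
ΣA = 8180.00 cm²
ΣAx_c = (4760.00)(45.00) + (3420.00)(45.00) = 368100.00 cm³
ΣAy_c = (4760.00)(85.00) + (3420.00)(189.00) = 1050980.00 cm³
x_c = 368100.00 / 8180.00 = 45.00 cm
y_c = 1050980.00 / 8180.00 = 128.48 cm

x_c = 45.00 cm, y_c = 128.48 cm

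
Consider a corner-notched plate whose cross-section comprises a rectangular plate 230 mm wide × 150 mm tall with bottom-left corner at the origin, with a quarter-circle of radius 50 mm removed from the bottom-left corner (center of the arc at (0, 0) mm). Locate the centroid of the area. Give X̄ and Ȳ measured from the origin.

X̄ = 120.66 mm, Ȳ = 78.25 mm

plate: A = 230 × 150 = 34500.00, centroid at (115.00, 75.00).
removed quarter-circle: A = −¼π·50² = -1963.50, centroid at (21.22, 21.22).
ΣA = 32536.50 mm²
ΣAX̄ = (34500.00)(115.00) + (-1963.50)(21.22) = 3925833.33 mm³
ΣAȲ = (34500.00)(75.00) + (-1963.50)(21.22) = 2545833.33 mm³
X̄ = 3925833.33 / 32536.50 = 120.66 mm
Ȳ = 2545833.33 / 32536.50 = 78.25 mm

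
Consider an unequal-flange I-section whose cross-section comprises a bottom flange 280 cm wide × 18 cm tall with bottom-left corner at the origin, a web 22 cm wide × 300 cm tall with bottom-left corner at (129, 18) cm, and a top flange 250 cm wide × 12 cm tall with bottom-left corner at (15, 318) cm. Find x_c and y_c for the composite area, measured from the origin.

x_c = 140.00 cm, y_c = 145.23 cm

bottom flange: A = 280 × 18 = 5040.00, centroid at (140.00, 9.00).
web: A = 22 × 300 = 6600.00, centroid at (140.00, 168.00).
top flange: A = 250 × 12 = 3000.00, centroid at (140.00, 324.00).
ΣA = 14640.00 cm²
ΣAx_c = (5040.00)(140.00) + (6600.00)(140.00) + (3000.00)(140.00) = 2049600.00 cm³
ΣAy_c = (5040.00)(9.00) + (6600.00)(168.00) + (3000.00)(324.00) = 2126160.00 cm³
x_c = 2049600.00 / 14640.00 = 140.00 cm
y_c = 2126160.00 / 14640.00 = 145.23 cm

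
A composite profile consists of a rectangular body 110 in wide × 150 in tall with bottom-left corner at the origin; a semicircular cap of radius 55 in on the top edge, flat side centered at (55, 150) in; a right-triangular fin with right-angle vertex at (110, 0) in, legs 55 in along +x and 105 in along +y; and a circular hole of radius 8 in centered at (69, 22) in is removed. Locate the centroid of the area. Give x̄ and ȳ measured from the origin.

Part | A | x̄ᵢ | ȳᵢ | A·x̄ᵢ | A·ȳᵢ
rectangular body | 16500.00 | 55.00 | 75.00 | 907500.00 | 1237500.00
semicircular top | 4751.66 | 55.00 | 173.34 | 261341.24 | 823665.50
triangular fin | 2887.50 | 128.33 | 35.00 | 370562.50 | 101062.50
hole | -201.06 | 69.00 | 22.00 | -13873.27 | -4423.36
Σ | 23938.10 |  |  | 1525530.47 | 2157804.64
x̄ = 1525530.47 / 23938.10 = 63.73 in
ȳ = 2157804.64 / 23938.10 = 90.14 in

x̄ = 63.73 in, ȳ = 90.14 in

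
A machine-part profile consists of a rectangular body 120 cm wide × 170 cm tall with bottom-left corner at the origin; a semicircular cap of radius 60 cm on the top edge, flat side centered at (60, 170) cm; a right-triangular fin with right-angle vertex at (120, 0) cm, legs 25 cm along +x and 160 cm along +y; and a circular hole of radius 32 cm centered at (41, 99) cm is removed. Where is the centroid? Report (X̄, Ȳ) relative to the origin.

X̄ = 67.96 cm, Ȳ = 105.79 cm

rectangular body: A = 120 × 170 = 20400.00, centroid at (60.00, 85.00).
semicircular top: A = ½π·60² = 5654.87, centroid at (60.00, 195.46).
triangular fin: A = ½·25·160 = 2000.00, centroid at (128.33, 53.33).
hole: A = −π·32² = -3216.99, centroid at (41.00, 99.00).
ΣA = 24837.88 cm², ΣAX̄ = 1688062.05 cm³, ΣAȲ = 2627511.92 cm³.
X̄ = 1688062.05/24837.88 = 67.96 cm; Ȳ = 2627511.92/24837.88 = 105.79 cm.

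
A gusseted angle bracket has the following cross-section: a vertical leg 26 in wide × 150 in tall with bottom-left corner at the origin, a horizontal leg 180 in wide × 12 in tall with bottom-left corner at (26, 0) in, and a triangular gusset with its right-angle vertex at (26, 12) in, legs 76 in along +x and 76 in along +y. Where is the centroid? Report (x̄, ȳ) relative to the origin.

vertical leg: A = 26 × 150 = 3900.00, centroid at (13.00, 75.00).
horizontal leg: A = 180 × 12 = 2160.00, centroid at (116.00, 6.00).
gusset: A = ½·76·76 = 2888.00, centroid at (51.33, 37.33).
ΣA = 8948.00 in², ΣAx̄ = 449510.67 in³, ΣAȳ = 413278.67 in³.
x̄ = 449510.67/8948.00 = 50.24 in; ȳ = 413278.67/8948.00 = 46.19 in.

x̄ = 50.24 in, ȳ = 46.19 in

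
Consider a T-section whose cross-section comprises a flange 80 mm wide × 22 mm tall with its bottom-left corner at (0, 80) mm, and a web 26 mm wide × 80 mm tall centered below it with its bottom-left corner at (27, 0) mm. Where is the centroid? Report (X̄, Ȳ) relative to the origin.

web: A = 26 × 80 = 2080.00, centroid at (40.00, 40.00).
flange: A = 80 × 22 = 1760.00, centroid at (40.00, 91.00).
ΣA = 3840.00 mm², ΣAX̄ = 153600.00 mm³, ΣAȲ = 243360.00 mm³.
X̄ = 153600.00/3840.00 = 40.00 mm; Ȳ = 243360.00/3840.00 = 63.38 mm.

X̄ = 40.00 mm, Ȳ = 63.38 mm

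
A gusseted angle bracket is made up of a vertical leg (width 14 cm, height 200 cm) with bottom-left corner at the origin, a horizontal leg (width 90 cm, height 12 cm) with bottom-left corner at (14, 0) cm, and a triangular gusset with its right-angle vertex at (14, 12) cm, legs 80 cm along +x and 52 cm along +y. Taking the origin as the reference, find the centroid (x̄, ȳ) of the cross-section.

x̄ = 28.17 cm, ȳ = 58.30 cm

vertical leg: A = 14 × 200 = 2800.00, centroid at (7.00, 100.00).
horizontal leg: A = 90 × 12 = 1080.00, centroid at (59.00, 6.00).
gusset: A = ½·80·52 = 2080.00, centroid at (40.67, 29.33).
ΣA = 5960.00 cm², ΣAx̄ = 167906.67 cm³, ΣAȳ = 347493.33 cm³.
x̄ = 167906.67/5960.00 = 28.17 cm; ȳ = 347493.33/5960.00 = 58.30 cm.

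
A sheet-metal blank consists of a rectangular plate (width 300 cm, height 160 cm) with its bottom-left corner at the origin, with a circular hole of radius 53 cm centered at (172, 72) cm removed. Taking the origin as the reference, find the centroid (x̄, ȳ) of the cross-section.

x̄ = 145.04 cm, ȳ = 81.80 cm

Part | A | x̄ᵢ | ȳᵢ | A·x̄ᵢ | A·ȳᵢ
plate | 48000.00 | 150.00 | 80.00 | 7200000.00 | 3840000.00
hole | -8824.73 | 172.00 | 72.00 | -1517854.21 | -635380.83
Σ | 39175.27 |  |  | 5682145.79 | 3204619.17
x̄ = 5682145.79 / 39175.27 = 145.04 cm
ȳ = 3204619.17 / 39175.27 = 81.80 cm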